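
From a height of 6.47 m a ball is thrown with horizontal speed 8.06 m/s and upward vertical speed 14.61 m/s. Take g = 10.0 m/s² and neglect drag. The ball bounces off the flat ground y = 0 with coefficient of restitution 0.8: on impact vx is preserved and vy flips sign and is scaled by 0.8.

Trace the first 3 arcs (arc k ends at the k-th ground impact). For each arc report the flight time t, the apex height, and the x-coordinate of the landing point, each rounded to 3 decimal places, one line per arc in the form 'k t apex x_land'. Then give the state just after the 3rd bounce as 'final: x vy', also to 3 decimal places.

Arc 1: start y=6.470, vy=14.610 → t=3.313, apex=17.143, x_land=26.700, impact vy=-18.516
  bounce: vy ← 0.8·18.516 = 14.813
Arc 2: start y=0.000, vy=14.813 → t=2.963, apex=10.971, x_land=50.578, impact vy=-14.813
  bounce: vy ← 0.8·14.813 = 11.850
Arc 3: start y=0.000, vy=11.850 → t=2.370, apex=7.022, x_land=69.681, impact vy=-11.850
  bounce: vy ← 0.8·11.850 = 9.480

1 3.313 17.143 26.700
2 2.963 10.971 50.578
3 2.370 7.022 69.681
final: 69.681 9.480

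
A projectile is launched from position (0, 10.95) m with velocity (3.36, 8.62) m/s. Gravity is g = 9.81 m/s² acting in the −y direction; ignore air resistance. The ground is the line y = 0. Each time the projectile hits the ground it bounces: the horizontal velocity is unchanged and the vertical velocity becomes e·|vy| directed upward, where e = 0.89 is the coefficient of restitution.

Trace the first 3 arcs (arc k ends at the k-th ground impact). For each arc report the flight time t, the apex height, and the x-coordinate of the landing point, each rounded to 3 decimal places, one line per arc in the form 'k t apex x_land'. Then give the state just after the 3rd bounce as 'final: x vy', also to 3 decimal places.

Arc 1: start y=10.950, vy=8.620 → t=2.612, apex=14.737, x_land=8.776, impact vy=-17.004
  bounce: vy ← 0.89·17.004 = 15.134
Arc 2: start y=0.000, vy=15.134 → t=3.085, apex=11.673, x_land=19.143, impact vy=-15.134
  bounce: vy ← 0.89·15.134 = 13.469
Arc 3: start y=0.000, vy=13.469 → t=2.746, apex=9.246, x_land=28.370, impact vy=-13.469
  bounce: vy ← 0.89·13.469 = 11.987

1 2.612 14.737 8.776
2 3.085 11.673 19.143
3 2.746 9.246 28.370
final: 28.370 11.987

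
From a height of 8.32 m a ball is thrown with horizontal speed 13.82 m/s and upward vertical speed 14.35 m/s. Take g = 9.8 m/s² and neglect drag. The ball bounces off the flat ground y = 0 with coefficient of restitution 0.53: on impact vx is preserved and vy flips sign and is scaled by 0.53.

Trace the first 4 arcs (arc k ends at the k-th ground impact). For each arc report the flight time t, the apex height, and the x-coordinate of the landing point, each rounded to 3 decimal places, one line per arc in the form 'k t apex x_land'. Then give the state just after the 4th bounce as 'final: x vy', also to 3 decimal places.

1 3.424 18.826 47.325
2 2.078 5.288 76.040
3 1.101 1.485 91.258
4 0.584 0.417 99.324
final: 99.324 1.516

Arc 1: start y=8.320, vy=14.350 → t=3.424, apex=18.826, x_land=47.325, impact vy=-19.209
  bounce: vy ← 0.53·19.209 = 10.181
Arc 2: start y=0.000, vy=10.181 → t=2.078, apex=5.288, x_land=76.040, impact vy=-10.181
  bounce: vy ← 0.53·10.181 = 5.396
Arc 3: start y=0.000, vy=5.396 → t=1.101, apex=1.485, x_land=91.258, impact vy=-5.396
  bounce: vy ← 0.53·5.396 = 2.860
Arc 4: start y=0.000, vy=2.860 → t=0.584, apex=0.417, x_land=99.324, impact vy=-2.860
  bounce: vy ← 0.53·2.860 = 1.516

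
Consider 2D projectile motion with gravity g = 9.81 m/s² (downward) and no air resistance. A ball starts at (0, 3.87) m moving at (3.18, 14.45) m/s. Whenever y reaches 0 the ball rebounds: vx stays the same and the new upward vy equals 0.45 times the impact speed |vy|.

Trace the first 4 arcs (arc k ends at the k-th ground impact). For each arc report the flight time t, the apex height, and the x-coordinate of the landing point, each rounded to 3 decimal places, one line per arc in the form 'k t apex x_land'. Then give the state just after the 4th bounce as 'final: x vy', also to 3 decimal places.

1 3.193 14.512 10.154
2 1.548 2.939 15.077
3 0.697 0.595 17.292
4 0.313 0.121 18.289
final: 18.289 0.692

Arc 1: start y=3.870, vy=14.450 → t=3.193, apex=14.512, x_land=10.154, impact vy=-16.874
  bounce: vy ← 0.45·16.874 = 7.593
Arc 2: start y=0.000, vy=7.593 → t=1.548, apex=2.939, x_land=15.077, impact vy=-7.593
  bounce: vy ← 0.45·7.593 = 3.417
Arc 3: start y=0.000, vy=3.417 → t=0.697, apex=0.595, x_land=17.292, impact vy=-3.417
  bounce: vy ← 0.45·3.417 = 1.538
Arc 4: start y=0.000, vy=1.538 → t=0.313, apex=0.121, x_land=18.289, impact vy=-1.538
  bounce: vy ← 0.45·1.538 = 0.692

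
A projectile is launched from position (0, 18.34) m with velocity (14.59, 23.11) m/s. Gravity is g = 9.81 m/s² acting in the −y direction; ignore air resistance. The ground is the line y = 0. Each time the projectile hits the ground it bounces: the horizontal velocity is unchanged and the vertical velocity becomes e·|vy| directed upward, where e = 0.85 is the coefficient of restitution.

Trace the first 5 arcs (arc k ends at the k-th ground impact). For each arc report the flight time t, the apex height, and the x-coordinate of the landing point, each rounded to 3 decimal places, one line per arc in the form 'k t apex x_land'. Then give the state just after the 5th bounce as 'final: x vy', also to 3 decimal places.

Arc 1: start y=18.340, vy=23.110 → t=5.403, apex=45.561, x_land=78.837, impact vy=-29.898
  bounce: vy ← 0.85·29.898 = 25.413
Arc 2: start y=0.000, vy=25.413 → t=5.181, apex=32.918, x_land=154.430, impact vy=-25.413
  bounce: vy ← 0.85·25.413 = 21.601
Arc 3: start y=0.000, vy=21.601 → t=4.404, apex=23.783, x_land=218.684, impact vy=-21.601
  bounce: vy ← 0.85·21.601 = 18.361
Arc 4: start y=0.000, vy=18.361 → t=3.743, apex=17.183, x_land=273.299, impact vy=-18.361
  bounce: vy ← 0.85·18.361 = 15.607
Arc 5: start y=0.000, vy=15.607 → t=3.182, apex=12.415, x_land=319.723, impact vy=-15.607
  bounce: vy ← 0.85·15.607 = 13.266

1 5.403 45.561 78.837
2 5.181 32.918 154.430
3 4.404 23.783 218.684
4 3.743 17.183 273.299
5 3.182 12.415 319.723
final: 319.723 13.266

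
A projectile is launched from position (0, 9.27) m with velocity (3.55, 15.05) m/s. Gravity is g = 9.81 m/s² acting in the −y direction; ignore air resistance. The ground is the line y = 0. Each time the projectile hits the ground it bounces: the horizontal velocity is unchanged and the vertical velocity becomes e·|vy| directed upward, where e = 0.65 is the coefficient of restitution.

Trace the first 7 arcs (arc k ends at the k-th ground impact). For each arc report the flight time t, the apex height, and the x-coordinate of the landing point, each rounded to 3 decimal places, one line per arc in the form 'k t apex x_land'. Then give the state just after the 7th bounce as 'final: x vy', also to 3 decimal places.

1 3.594 20.814 12.759
2 2.678 8.794 22.266
3 1.741 3.716 28.445
4 1.131 1.570 32.462
5 0.735 0.663 35.073
6 0.478 0.280 36.770
7 0.311 0.118 37.873
final: 37.873 0.991

Arc 1: start y=9.270, vy=15.050 → t=3.594, apex=20.814, x_land=12.759, impact vy=-20.208
  bounce: vy ← 0.65·20.208 = 13.135
Arc 2: start y=0.000, vy=13.135 → t=2.678, apex=8.794, x_land=22.266, impact vy=-13.135
  bounce: vy ← 0.65·13.135 = 8.538
Arc 3: start y=0.000, vy=8.538 → t=1.741, apex=3.716, x_land=28.445, impact vy=-8.538
  bounce: vy ← 0.65·8.538 = 5.550
Arc 4: start y=0.000, vy=5.550 → t=1.131, apex=1.570, x_land=32.462, impact vy=-5.550
  bounce: vy ← 0.65·5.550 = 3.607
Arc 5: start y=0.000, vy=3.607 → t=0.735, apex=0.663, x_land=35.073, impact vy=-3.607
  bounce: vy ← 0.65·3.607 = 2.345
Arc 6: start y=0.000, vy=2.345 → t=0.478, apex=0.280, x_land=36.770, impact vy=-2.345
  bounce: vy ← 0.65·2.345 = 1.524
Arc 7: start y=0.000, vy=1.524 → t=0.311, apex=0.118, x_land=37.873, impact vy=-1.524
  bounce: vy ← 0.65·1.524 = 0.991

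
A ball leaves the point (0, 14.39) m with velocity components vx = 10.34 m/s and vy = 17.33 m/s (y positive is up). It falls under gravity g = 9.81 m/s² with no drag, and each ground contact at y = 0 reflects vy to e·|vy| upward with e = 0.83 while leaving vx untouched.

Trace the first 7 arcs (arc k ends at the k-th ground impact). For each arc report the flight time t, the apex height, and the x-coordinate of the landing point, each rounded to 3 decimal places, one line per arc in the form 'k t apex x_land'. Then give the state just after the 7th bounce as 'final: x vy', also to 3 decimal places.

1 4.227 29.697 43.709
2 4.085 20.458 85.943
3 3.390 14.094 120.998
4 2.814 9.709 150.093
5 2.336 6.689 174.242
6 1.938 4.608 194.286
7 1.609 3.174 210.923
final: 210.923 6.550

Arc 1: start y=14.390, vy=17.330 → t=4.227, apex=29.697, x_land=43.709, impact vy=-24.138
  bounce: vy ← 0.83·24.138 = 20.035
Arc 2: start y=0.000, vy=20.035 → t=4.085, apex=20.458, x_land=85.943, impact vy=-20.035
  bounce: vy ← 0.83·20.035 = 16.629
Arc 3: start y=0.000, vy=16.629 → t=3.390, apex=14.094, x_land=120.998, impact vy=-16.629
  bounce: vy ← 0.83·16.629 = 13.802
Arc 4: start y=0.000, vy=13.802 → t=2.814, apex=9.709, x_land=150.093, impact vy=-13.802
  bounce: vy ← 0.83·13.802 = 11.456
Arc 5: start y=0.000, vy=11.456 → t=2.336, apex=6.689, x_land=174.242, impact vy=-11.456
  bounce: vy ← 0.83·11.456 = 9.508
Arc 6: start y=0.000, vy=9.508 → t=1.938, apex=4.608, x_land=194.286, impact vy=-9.508
  bounce: vy ← 0.83·9.508 = 7.892
Arc 7: start y=0.000, vy=7.892 → t=1.609, apex=3.174, x_land=210.923, impact vy=-7.892
  bounce: vy ← 0.83·7.892 = 6.550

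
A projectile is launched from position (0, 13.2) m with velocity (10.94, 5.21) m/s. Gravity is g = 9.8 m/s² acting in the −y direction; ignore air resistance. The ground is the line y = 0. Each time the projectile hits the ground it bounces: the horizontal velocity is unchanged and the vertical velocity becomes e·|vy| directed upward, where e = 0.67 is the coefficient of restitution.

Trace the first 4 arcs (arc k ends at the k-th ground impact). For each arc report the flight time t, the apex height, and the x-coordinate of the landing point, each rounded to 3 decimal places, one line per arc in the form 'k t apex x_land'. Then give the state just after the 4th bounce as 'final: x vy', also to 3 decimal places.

Arc 1: start y=13.200, vy=5.210 → t=2.257, apex=14.585, x_land=24.690, impact vy=-16.908
  bounce: vy ← 0.67·16.908 = 11.328
Arc 2: start y=0.000, vy=11.328 → t=2.312, apex=6.547, x_land=49.982, impact vy=-11.328
  bounce: vy ← 0.67·11.328 = 7.590
Arc 3: start y=0.000, vy=7.590 → t=1.549, apex=2.939, x_land=66.927, impact vy=-7.590
  bounce: vy ← 0.67·7.590 = 5.085
Arc 4: start y=0.000, vy=5.085 → t=1.038, apex=1.319, x_land=78.281, impact vy=-5.085
  bounce: vy ← 0.67·5.085 = 3.407

1 2.257 14.585 24.690
2 2.312 6.547 49.982
3 1.549 2.939 66.927
4 1.038 1.319 78.281
final: 78.281 3.407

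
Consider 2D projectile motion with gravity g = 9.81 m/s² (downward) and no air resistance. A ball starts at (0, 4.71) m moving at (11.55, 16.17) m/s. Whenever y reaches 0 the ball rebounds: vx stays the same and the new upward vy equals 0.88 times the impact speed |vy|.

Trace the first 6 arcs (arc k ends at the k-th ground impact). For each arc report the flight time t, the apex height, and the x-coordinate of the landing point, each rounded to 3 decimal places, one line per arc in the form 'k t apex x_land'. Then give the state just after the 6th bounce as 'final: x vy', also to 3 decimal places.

1 3.566 18.037 41.186
2 3.375 13.968 80.167
3 2.970 10.816 114.471
4 2.614 8.376 144.658
5 2.300 6.487 171.222
6 2.024 5.023 194.599
final: 194.599 8.736

Arc 1: start y=4.710, vy=16.170 → t=3.566, apex=18.037, x_land=41.186, impact vy=-18.812
  bounce: vy ← 0.88·18.812 = 16.554
Arc 2: start y=0.000, vy=16.554 → t=3.375, apex=13.968, x_land=80.167, impact vy=-16.554
  bounce: vy ← 0.88·16.554 = 14.568
Arc 3: start y=0.000, vy=14.568 → t=2.970, apex=10.816, x_land=114.471, impact vy=-14.568
  bounce: vy ← 0.88·14.568 = 12.820
Arc 4: start y=0.000, vy=12.820 → t=2.614, apex=8.376, x_land=144.658, impact vy=-12.820
  bounce: vy ← 0.88·12.820 = 11.281
Arc 5: start y=0.000, vy=11.281 → t=2.300, apex=6.487, x_land=171.222, impact vy=-11.281
  bounce: vy ← 0.88·11.281 = 9.928
Arc 6: start y=0.000, vy=9.928 → t=2.024, apex=5.023, x_land=194.599, impact vy=-9.928
  bounce: vy ← 0.88·9.928 = 8.736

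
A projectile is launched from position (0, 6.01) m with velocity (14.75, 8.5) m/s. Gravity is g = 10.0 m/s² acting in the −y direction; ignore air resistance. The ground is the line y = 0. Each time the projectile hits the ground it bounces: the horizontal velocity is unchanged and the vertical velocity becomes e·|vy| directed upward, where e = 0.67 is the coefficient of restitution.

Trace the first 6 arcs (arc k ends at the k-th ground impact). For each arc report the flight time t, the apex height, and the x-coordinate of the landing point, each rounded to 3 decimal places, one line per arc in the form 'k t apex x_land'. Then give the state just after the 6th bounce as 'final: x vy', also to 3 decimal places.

1 2.237 9.622 33.000
2 1.859 4.320 60.419
3 1.245 1.939 78.790
4 0.834 0.870 91.098
5 0.559 0.391 99.345
6 0.375 0.175 104.870
final: 104.870 1.255

Arc 1: start y=6.010, vy=8.500 → t=2.237, apex=9.622, x_land=33.000, impact vy=-13.873
  bounce: vy ← 0.67·13.873 = 9.295
Arc 2: start y=0.000, vy=9.295 → t=1.859, apex=4.320, x_land=60.419, impact vy=-9.295
  bounce: vy ← 0.67·9.295 = 6.227
Arc 3: start y=0.000, vy=6.227 → t=1.245, apex=1.939, x_land=78.790, impact vy=-6.227
  bounce: vy ← 0.67·6.227 = 4.172
Arc 4: start y=0.000, vy=4.172 → t=0.834, apex=0.870, x_land=91.098, impact vy=-4.172
  bounce: vy ← 0.67·4.172 = 2.795
Arc 5: start y=0.000, vy=2.795 → t=0.559, apex=0.391, x_land=99.345, impact vy=-2.795
  bounce: vy ← 0.67·2.795 = 1.873
Arc 6: start y=0.000, vy=1.873 → t=0.375, apex=0.175, x_land=104.870, impact vy=-1.873
  bounce: vy ← 0.67·1.873 = 1.255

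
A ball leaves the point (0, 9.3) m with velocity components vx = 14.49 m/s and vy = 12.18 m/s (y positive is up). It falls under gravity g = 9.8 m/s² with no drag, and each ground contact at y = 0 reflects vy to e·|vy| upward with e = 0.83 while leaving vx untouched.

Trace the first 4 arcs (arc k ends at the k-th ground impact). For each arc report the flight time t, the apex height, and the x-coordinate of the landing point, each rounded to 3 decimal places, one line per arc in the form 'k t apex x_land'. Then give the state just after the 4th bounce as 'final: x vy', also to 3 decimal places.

1 3.098 16.869 44.894
2 3.080 11.621 89.524
3 2.556 8.006 126.566
4 2.122 5.515 157.312
final: 157.312 8.629

Arc 1: start y=9.300, vy=12.180 → t=3.098, apex=16.869, x_land=44.894, impact vy=-18.183
  bounce: vy ← 0.83·18.183 = 15.092
Arc 2: start y=0.000, vy=15.092 → t=3.080, apex=11.621, x_land=89.524, impact vy=-15.092
  bounce: vy ← 0.83·15.092 = 12.526
Arc 3: start y=0.000, vy=12.526 → t=2.556, apex=8.006, x_land=126.566, impact vy=-12.526
  bounce: vy ← 0.83·12.526 = 10.397
Arc 4: start y=0.000, vy=10.397 → t=2.122, apex=5.515, x_land=157.312, impact vy=-10.397
  bounce: vy ← 0.83·10.397 = 8.629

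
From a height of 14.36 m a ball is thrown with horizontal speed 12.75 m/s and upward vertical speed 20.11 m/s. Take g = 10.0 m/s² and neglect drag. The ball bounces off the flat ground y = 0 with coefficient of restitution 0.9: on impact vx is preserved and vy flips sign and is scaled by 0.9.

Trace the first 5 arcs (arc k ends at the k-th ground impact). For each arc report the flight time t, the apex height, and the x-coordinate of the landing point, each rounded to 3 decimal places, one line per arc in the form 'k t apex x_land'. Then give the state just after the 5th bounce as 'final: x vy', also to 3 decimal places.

Arc 1: start y=14.360, vy=20.110 → t=4.641, apex=34.581, x_land=59.171, impact vy=-26.299
  bounce: vy ← 0.9·26.299 = 23.669
Arc 2: start y=0.000, vy=23.669 → t=4.734, apex=28.010, x_land=119.526, impact vy=-23.669
  bounce: vy ← 0.9·23.669 = 21.302
Arc 3: start y=0.000, vy=21.302 → t=4.260, apex=22.688, x_land=173.846, impact vy=-21.302
  bounce: vy ← 0.9·21.302 = 19.172
Arc 4: start y=0.000, vy=19.172 → t=3.834, apex=18.378, x_land=222.733, impact vy=-19.172
  bounce: vy ← 0.9·19.172 = 17.254
Arc 5: start y=0.000, vy=17.254 → t=3.451, apex=14.886, x_land=266.732, impact vy=-17.254
  bounce: vy ← 0.9·17.254 = 15.529

1 4.641 34.581 59.171
2 4.734 28.010 119.526
3 4.260 22.688 173.846
4 3.834 18.378 222.733
5 3.451 14.886 266.732
final: 266.732 15.529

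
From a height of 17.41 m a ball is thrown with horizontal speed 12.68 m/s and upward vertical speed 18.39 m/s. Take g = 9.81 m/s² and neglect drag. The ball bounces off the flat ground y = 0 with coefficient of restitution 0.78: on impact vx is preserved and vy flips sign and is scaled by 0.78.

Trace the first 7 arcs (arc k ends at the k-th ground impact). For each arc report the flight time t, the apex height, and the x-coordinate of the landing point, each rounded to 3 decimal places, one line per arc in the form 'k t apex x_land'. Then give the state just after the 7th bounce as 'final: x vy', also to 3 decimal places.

1 4.532 34.647 57.470
2 4.146 21.079 110.043
3 3.234 12.825 151.049
4 2.522 7.803 183.034
5 1.968 4.747 207.983
6 1.535 2.888 227.442
7 1.197 1.757 242.621
final: 242.621 4.580

Arc 1: start y=17.410, vy=18.390 → t=4.532, apex=34.647, x_land=57.470, impact vy=-26.073
  bounce: vy ← 0.78·26.073 = 20.337
Arc 2: start y=0.000, vy=20.337 → t=4.146, apex=21.079, x_land=110.043, impact vy=-20.337
  bounce: vy ← 0.78·20.337 = 15.863
Arc 3: start y=0.000, vy=15.863 → t=3.234, apex=12.825, x_land=151.049, impact vy=-15.863
  bounce: vy ← 0.78·15.863 = 12.373
Arc 4: start y=0.000, vy=12.373 → t=2.522, apex=7.803, x_land=183.034, impact vy=-12.373
  bounce: vy ← 0.78·12.373 = 9.651
Arc 5: start y=0.000, vy=9.651 → t=1.968, apex=4.747, x_land=207.983, impact vy=-9.651
  bounce: vy ← 0.78·9.651 = 7.528
Arc 6: start y=0.000, vy=7.528 → t=1.535, apex=2.888, x_land=227.442, impact vy=-7.528
  bounce: vy ← 0.78·7.528 = 5.872
Arc 7: start y=0.000, vy=5.872 → t=1.197, apex=1.757, x_land=242.621, impact vy=-5.872
  bounce: vy ← 0.78·5.872 = 4.580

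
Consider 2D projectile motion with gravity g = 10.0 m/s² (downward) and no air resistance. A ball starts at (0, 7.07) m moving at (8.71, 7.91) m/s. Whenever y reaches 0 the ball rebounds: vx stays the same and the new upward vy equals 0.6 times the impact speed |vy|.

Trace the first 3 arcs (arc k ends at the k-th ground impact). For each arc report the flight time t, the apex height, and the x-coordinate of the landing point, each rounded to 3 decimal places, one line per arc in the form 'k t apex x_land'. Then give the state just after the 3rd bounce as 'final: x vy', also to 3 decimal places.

1 2.219 10.198 19.329
2 1.714 3.671 34.256
3 1.028 1.322 43.213
final: 43.213 3.085

Arc 1: start y=7.070, vy=7.910 → t=2.219, apex=10.198, x_land=19.329, impact vy=-14.282
  bounce: vy ← 0.6·14.282 = 8.569
Arc 2: start y=0.000, vy=8.569 → t=1.714, apex=3.671, x_land=34.256, impact vy=-8.569
  bounce: vy ← 0.6·8.569 = 5.141
Arc 3: start y=0.000, vy=5.141 → t=1.028, apex=1.322, x_land=43.213, impact vy=-5.141
  bounce: vy ← 0.6·5.141 = 3.085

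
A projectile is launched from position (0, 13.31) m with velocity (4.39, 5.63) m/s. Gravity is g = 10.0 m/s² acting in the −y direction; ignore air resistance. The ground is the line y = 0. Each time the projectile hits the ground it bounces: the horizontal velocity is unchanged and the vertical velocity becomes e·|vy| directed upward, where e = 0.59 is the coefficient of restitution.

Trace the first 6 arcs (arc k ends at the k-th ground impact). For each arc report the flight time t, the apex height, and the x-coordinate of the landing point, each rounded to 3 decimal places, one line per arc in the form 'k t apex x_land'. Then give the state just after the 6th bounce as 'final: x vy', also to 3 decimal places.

1 2.289 14.895 10.049
2 2.037 5.185 18.989
3 1.202 1.805 24.265
4 0.709 0.628 27.377
5 0.418 0.219 29.213
6 0.247 0.076 30.297
final: 30.297 0.728

Arc 1: start y=13.310, vy=5.630 → t=2.289, apex=14.895, x_land=10.049, impact vy=-17.260
  bounce: vy ← 0.59·17.260 = 10.183
Arc 2: start y=0.000, vy=10.183 → t=2.037, apex=5.185, x_land=18.989, impact vy=-10.183
  bounce: vy ← 0.59·10.183 = 6.008
Arc 3: start y=0.000, vy=6.008 → t=1.202, apex=1.805, x_land=24.265, impact vy=-6.008
  bounce: vy ← 0.59·6.008 = 3.545
Arc 4: start y=0.000, vy=3.545 → t=0.709, apex=0.628, x_land=27.377, impact vy=-3.545
  bounce: vy ← 0.59·3.545 = 2.091
Arc 5: start y=0.000, vy=2.091 → t=0.418, apex=0.219, x_land=29.213, impact vy=-2.091
  bounce: vy ← 0.59·2.091 = 1.234
Arc 6: start y=0.000, vy=1.234 → t=0.247, apex=0.076, x_land=30.297, impact vy=-1.234
  bounce: vy ← 0.59·1.234 = 0.728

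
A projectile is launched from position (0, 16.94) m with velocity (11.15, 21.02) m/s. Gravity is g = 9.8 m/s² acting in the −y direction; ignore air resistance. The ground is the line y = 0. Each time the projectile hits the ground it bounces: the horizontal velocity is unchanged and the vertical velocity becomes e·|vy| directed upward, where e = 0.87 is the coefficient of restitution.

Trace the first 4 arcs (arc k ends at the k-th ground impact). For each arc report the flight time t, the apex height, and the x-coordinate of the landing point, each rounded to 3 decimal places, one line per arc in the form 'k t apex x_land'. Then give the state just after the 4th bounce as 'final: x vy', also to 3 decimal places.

1 4.984 39.483 55.566
2 4.939 29.885 110.638
3 4.297 22.620 158.551
4 3.738 17.121 200.235
final: 200.235 15.937

Arc 1: start y=16.940, vy=21.020 → t=4.984, apex=39.483, x_land=55.566, impact vy=-27.818
  bounce: vy ← 0.87·27.818 = 24.202
Arc 2: start y=0.000, vy=24.202 → t=4.939, apex=29.885, x_land=110.638, impact vy=-24.202
  bounce: vy ← 0.87·24.202 = 21.056
Arc 3: start y=0.000, vy=21.056 → t=4.297, apex=22.620, x_land=158.551, impact vy=-21.056
  bounce: vy ← 0.87·21.056 = 18.319
Arc 4: start y=0.000, vy=18.319 → t=3.738, apex=17.121, x_land=200.235, impact vy=-18.319
  bounce: vy ← 0.87·18.319 = 15.937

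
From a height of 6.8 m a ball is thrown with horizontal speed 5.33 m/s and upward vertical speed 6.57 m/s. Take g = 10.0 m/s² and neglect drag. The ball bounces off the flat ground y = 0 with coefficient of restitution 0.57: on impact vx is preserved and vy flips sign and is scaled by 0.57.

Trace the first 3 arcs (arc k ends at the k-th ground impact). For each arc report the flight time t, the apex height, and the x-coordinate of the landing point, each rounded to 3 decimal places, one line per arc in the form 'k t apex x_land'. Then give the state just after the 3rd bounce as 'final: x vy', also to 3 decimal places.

1 1.996 8.958 10.636
2 1.526 2.911 18.769
3 0.870 0.946 23.405
final: 23.405 2.479

Arc 1: start y=6.800, vy=6.570 → t=1.996, apex=8.958, x_land=10.636, impact vy=-13.385
  bounce: vy ← 0.57·13.385 = 7.630
Arc 2: start y=0.000, vy=7.630 → t=1.526, apex=2.911, x_land=18.769, impact vy=-7.630
  bounce: vy ← 0.57·7.630 = 4.349
Arc 3: start y=0.000, vy=4.349 → t=0.870, apex=0.946, x_land=23.405, impact vy=-4.349
  bounce: vy ← 0.57·4.349 = 2.479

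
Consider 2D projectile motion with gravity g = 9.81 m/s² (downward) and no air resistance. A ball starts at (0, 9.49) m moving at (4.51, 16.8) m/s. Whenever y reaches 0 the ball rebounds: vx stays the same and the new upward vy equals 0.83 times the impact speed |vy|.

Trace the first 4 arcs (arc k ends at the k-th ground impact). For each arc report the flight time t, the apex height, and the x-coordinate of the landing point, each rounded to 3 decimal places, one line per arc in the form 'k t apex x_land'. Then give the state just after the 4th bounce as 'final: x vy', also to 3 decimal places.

Arc 1: start y=9.490, vy=16.800 → t=3.919, apex=23.875, x_land=17.674, impact vy=-21.643
  bounce: vy ← 0.83·21.643 = 17.964
Arc 2: start y=0.000, vy=17.964 → t=3.662, apex=16.448, x_land=34.191, impact vy=-17.964
  bounce: vy ← 0.83·17.964 = 14.910
Arc 3: start y=0.000, vy=14.910 → t=3.040, apex=11.331, x_land=47.900, impact vy=-14.910
  bounce: vy ← 0.83·14.910 = 12.375
Arc 4: start y=0.000, vy=12.375 → t=2.523, apex=7.806, x_land=59.279, impact vy=-12.375
  bounce: vy ← 0.83·12.375 = 10.272

1 3.919 23.875 17.674
2 3.662 16.448 34.191
3 3.040 11.331 47.900
4 2.523 7.806 59.279
final: 59.279 10.272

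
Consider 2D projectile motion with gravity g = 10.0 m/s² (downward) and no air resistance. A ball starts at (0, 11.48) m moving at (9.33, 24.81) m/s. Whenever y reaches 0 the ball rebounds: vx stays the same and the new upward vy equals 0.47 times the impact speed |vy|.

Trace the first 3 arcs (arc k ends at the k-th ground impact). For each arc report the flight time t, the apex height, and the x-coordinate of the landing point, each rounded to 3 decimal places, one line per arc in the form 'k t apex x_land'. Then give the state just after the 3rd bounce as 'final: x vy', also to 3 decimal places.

Arc 1: start y=11.480, vy=24.810 → t=5.388, apex=42.257, x_land=50.271, impact vy=-29.071
  bounce: vy ← 0.47·29.071 = 13.663
Arc 2: start y=0.000, vy=13.663 → t=2.733, apex=9.335, x_land=75.767, impact vy=-13.663
  bounce: vy ← 0.47·13.663 = 6.422
Arc 3: start y=0.000, vy=6.422 → t=1.284, apex=2.062, x_land=87.750, impact vy=-6.422
  bounce: vy ← 0.47·6.422 = 3.018

1 5.388 42.257 50.271
2 2.733 9.335 75.767
3 1.284 2.062 87.750
final: 87.750 3.018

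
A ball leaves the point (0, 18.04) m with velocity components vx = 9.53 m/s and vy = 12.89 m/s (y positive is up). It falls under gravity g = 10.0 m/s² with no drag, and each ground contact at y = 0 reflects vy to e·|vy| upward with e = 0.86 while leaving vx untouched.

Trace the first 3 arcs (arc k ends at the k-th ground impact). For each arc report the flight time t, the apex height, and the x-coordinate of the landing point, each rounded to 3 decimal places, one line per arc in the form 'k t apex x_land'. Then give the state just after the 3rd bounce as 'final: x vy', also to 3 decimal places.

Arc 1: start y=18.040, vy=12.890 → t=3.585, apex=26.348, x_land=34.161, impact vy=-22.955
  bounce: vy ← 0.86·22.955 = 19.742
Arc 2: start y=0.000, vy=19.742 → t=3.948, apex=19.487, x_land=71.788, impact vy=-19.742
  bounce: vy ← 0.86·19.742 = 16.978
Arc 3: start y=0.000, vy=16.978 → t=3.396, apex=14.412, x_land=104.148, impact vy=-16.978
  bounce: vy ← 0.86·16.978 = 14.601

1 3.585 26.348 34.161
2 3.948 19.487 71.788
3 3.396 14.412 104.148
final: 104.148 14.601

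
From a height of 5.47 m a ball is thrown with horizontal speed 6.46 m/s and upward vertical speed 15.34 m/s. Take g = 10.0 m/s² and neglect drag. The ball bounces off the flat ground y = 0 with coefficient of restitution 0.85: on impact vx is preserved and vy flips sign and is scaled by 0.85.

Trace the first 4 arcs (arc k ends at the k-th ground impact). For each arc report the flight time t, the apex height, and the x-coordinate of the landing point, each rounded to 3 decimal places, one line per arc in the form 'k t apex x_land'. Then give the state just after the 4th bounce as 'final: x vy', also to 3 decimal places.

Arc 1: start y=5.470, vy=15.340 → t=3.391, apex=17.236, x_land=21.904, impact vy=-18.567
  bounce: vy ← 0.85·18.567 = 15.782
Arc 2: start y=0.000, vy=15.782 → t=3.156, apex=12.453, x_land=42.293, impact vy=-15.782
  bounce: vy ← 0.85·15.782 = 13.414
Arc 3: start y=0.000, vy=13.414 → t=2.683, apex=8.997, x_land=59.625, impact vy=-13.414
  bounce: vy ← 0.85·13.414 = 11.402
Arc 4: start y=0.000, vy=11.402 → t=2.280, apex=6.500, x_land=74.356, impact vy=-11.402
  bounce: vy ← 0.85·11.402 = 9.692

1 3.391 17.236 21.904
2 3.156 12.453 42.293
3 2.683 8.997 59.625
4 2.280 6.500 74.356
final: 74.356 9.692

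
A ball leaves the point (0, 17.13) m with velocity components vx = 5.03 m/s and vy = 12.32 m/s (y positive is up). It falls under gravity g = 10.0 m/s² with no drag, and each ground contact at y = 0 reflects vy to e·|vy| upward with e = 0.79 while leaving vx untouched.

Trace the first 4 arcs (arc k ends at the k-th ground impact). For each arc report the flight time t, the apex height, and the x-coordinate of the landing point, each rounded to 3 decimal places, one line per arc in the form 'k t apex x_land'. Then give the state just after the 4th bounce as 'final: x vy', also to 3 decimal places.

Arc 1: start y=17.130, vy=12.320 → t=3.455, apex=24.719, x_land=17.381, impact vy=-22.235
  bounce: vy ← 0.79·22.235 = 17.565
Arc 2: start y=0.000, vy=17.565 → t=3.513, apex=15.427, x_land=35.052, impact vy=-17.565
  bounce: vy ← 0.79·17.565 = 13.877
Arc 3: start y=0.000, vy=13.877 → t=2.775, apex=9.628, x_land=49.012, impact vy=-13.877
  bounce: vy ← 0.79·13.877 = 10.963
Arc 4: start y=0.000, vy=10.963 → t=2.193, apex=6.009, x_land=60.040, impact vy=-10.963
  bounce: vy ← 0.79·10.963 = 8.660

1 3.455 24.719 17.381
2 3.513 15.427 35.052
3 2.775 9.628 49.012
4 2.193 6.009 60.040
final: 60.040 8.660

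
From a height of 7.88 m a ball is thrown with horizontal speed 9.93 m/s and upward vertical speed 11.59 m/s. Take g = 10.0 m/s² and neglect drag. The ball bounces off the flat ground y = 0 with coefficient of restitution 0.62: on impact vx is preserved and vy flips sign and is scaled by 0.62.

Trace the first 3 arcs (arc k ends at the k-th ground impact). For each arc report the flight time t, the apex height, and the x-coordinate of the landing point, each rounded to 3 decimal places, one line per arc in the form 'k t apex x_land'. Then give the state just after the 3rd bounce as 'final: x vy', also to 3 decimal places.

1 2.868 14.596 28.475
2 2.119 5.611 49.513
3 1.314 2.157 62.557
final: 62.557 4.072

Arc 1: start y=7.880, vy=11.590 → t=2.868, apex=14.596, x_land=28.475, impact vy=-17.086
  bounce: vy ← 0.62·17.086 = 10.593
Arc 2: start y=0.000, vy=10.593 → t=2.119, apex=5.611, x_land=49.513, impact vy=-10.593
  bounce: vy ← 0.62·10.593 = 6.568
Arc 3: start y=0.000, vy=6.568 → t=1.314, apex=2.157, x_land=62.557, impact vy=-6.568
  bounce: vy ← 0.62·6.568 = 4.072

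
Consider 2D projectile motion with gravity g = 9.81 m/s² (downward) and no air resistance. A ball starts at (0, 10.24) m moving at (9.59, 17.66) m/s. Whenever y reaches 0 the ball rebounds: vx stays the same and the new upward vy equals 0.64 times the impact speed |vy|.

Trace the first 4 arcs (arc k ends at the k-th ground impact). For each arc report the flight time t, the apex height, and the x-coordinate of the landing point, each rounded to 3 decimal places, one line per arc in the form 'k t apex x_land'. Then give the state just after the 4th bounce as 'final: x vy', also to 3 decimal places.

Arc 1: start y=10.240, vy=17.660 → t=4.109, apex=26.136, x_land=39.401, impact vy=-22.645
  bounce: vy ← 0.64·22.645 = 14.493
Arc 2: start y=0.000, vy=14.493 → t=2.955, apex=10.705, x_land=67.736, impact vy=-14.493
  bounce: vy ← 0.64·14.493 = 9.275
Arc 3: start y=0.000, vy=9.275 → t=1.891, apex=4.385, x_land=85.871, impact vy=-9.275
  bounce: vy ← 0.64·9.275 = 5.936
Arc 4: start y=0.000, vy=5.936 → t=1.210, apex=1.796, x_land=97.477, impact vy=-5.936
  bounce: vy ← 0.64·5.936 = 3.799

1 4.109 26.136 39.401
2 2.955 10.705 67.736
3 1.891 4.385 85.871
4 1.210 1.796 97.477
final: 97.477 3.799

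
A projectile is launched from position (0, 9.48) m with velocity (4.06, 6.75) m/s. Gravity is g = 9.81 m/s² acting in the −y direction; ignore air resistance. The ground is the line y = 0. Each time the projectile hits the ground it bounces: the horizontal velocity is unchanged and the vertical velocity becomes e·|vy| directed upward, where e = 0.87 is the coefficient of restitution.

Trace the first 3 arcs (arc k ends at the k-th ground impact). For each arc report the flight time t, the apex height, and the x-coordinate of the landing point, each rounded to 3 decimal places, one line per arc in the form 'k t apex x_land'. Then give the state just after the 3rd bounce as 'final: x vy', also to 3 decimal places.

Arc 1: start y=9.480, vy=6.750 → t=2.239, apex=11.802, x_land=9.091, impact vy=-15.217
  bounce: vy ← 0.87·15.217 = 13.239
Arc 2: start y=0.000, vy=13.239 → t=2.699, apex=8.933, x_land=20.050, impact vy=-13.239
  bounce: vy ← 0.87·13.239 = 11.518
Arc 3: start y=0.000, vy=11.518 → t=2.348, apex=6.761, x_land=29.583, impact vy=-11.518
  bounce: vy ← 0.87·11.518 = 10.021

1 2.239 11.802 9.091
2 2.699 8.933 20.050
3 2.348 6.761 29.583
final: 29.583 10.021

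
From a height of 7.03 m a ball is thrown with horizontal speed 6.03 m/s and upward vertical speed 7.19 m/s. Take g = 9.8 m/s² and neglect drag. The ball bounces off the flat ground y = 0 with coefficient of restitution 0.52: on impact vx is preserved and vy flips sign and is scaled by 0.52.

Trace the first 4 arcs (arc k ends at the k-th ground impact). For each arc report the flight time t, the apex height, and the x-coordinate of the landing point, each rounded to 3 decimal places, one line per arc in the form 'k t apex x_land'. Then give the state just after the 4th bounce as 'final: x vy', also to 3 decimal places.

Arc 1: start y=7.030, vy=7.190 → t=2.138, apex=9.668, x_land=12.894, impact vy=-13.765
  bounce: vy ← 0.52·13.765 = 7.158
Arc 2: start y=0.000, vy=7.158 → t=1.461, apex=2.614, x_land=21.703, impact vy=-7.158
  bounce: vy ← 0.52·7.158 = 3.722
Arc 3: start y=0.000, vy=3.722 → t=0.760, apex=0.707, x_land=26.283, impact vy=-3.722
  bounce: vy ← 0.52·3.722 = 1.936
Arc 4: start y=0.000, vy=1.936 → t=0.395, apex=0.191, x_land=28.665, impact vy=-1.936
  bounce: vy ← 0.52·1.936 = 1.006

1 2.138 9.668 12.894
2 1.461 2.614 21.703
3 0.760 0.707 26.283
4 0.395 0.191 28.665
final: 28.665 1.006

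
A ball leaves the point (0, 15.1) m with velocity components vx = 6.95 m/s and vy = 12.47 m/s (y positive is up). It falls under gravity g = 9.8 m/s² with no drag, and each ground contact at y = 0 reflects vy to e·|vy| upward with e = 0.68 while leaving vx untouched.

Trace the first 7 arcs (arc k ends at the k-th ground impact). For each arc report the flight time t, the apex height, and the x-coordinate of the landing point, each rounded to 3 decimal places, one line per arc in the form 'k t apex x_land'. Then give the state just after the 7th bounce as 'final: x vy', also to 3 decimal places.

1 3.441 23.034 23.912
2 2.949 10.651 44.405
3 2.005 4.925 58.340
4 1.363 2.277 67.816
5 0.927 1.053 74.260
6 0.630 0.487 78.642
7 0.429 0.225 81.621
final: 81.621 1.428

Arc 1: start y=15.100, vy=12.470 → t=3.441, apex=23.034, x_land=23.912, impact vy=-21.248
  bounce: vy ← 0.68·21.248 = 14.448
Arc 2: start y=0.000, vy=14.448 → t=2.949, apex=10.651, x_land=44.405, impact vy=-14.448
  bounce: vy ← 0.68·14.448 = 9.825
Arc 3: start y=0.000, vy=9.825 → t=2.005, apex=4.925, x_land=58.340, impact vy=-9.825
  bounce: vy ← 0.68·9.825 = 6.681
Arc 4: start y=0.000, vy=6.681 → t=1.363, apex=2.277, x_land=67.816, impact vy=-6.681
  bounce: vy ← 0.68·6.681 = 4.543
Arc 5: start y=0.000, vy=4.543 → t=0.927, apex=1.053, x_land=74.260, impact vy=-4.543
  bounce: vy ← 0.68·4.543 = 3.089
Arc 6: start y=0.000, vy=3.089 → t=0.630, apex=0.487, x_land=78.642, impact vy=-3.089
  bounce: vy ← 0.68·3.089 = 2.101
Arc 7: start y=0.000, vy=2.101 → t=0.429, apex=0.225, x_land=81.621, impact vy=-2.101
  bounce: vy ← 0.68·2.101 = 1.428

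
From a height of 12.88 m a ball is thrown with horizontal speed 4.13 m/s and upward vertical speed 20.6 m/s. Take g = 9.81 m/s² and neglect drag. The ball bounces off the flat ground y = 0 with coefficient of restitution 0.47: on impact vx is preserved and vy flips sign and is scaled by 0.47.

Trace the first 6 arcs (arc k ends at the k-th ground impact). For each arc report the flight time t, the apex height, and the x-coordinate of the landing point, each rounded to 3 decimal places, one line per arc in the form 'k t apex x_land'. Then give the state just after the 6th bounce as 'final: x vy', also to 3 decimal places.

1 4.752 34.509 19.627
2 2.493 7.623 29.924
3 1.172 1.684 34.764
4 0.551 0.372 37.039
5 0.259 0.082 38.108
6 0.122 0.018 38.610
final: 38.610 0.280

Arc 1: start y=12.880, vy=20.600 → t=4.752, apex=34.509, x_land=19.627, impact vy=-26.020
  bounce: vy ← 0.47·26.020 = 12.230
Arc 2: start y=0.000, vy=12.230 → t=2.493, apex=7.623, x_land=29.924, impact vy=-12.230
  bounce: vy ← 0.47·12.230 = 5.748
Arc 3: start y=0.000, vy=5.748 → t=1.172, apex=1.684, x_land=34.764, impact vy=-5.748
  bounce: vy ← 0.47·5.748 = 2.702
Arc 4: start y=0.000, vy=2.702 → t=0.551, apex=0.372, x_land=37.039, impact vy=-2.702
  bounce: vy ← 0.47·2.702 = 1.270
Arc 5: start y=0.000, vy=1.270 → t=0.259, apex=0.082, x_land=38.108, impact vy=-1.270
  bounce: vy ← 0.47·1.270 = 0.597
Arc 6: start y=0.000, vy=0.597 → t=0.122, apex=0.018, x_land=38.610, impact vy=-0.597
  bounce: vy ← 0.47·0.597 = 0.280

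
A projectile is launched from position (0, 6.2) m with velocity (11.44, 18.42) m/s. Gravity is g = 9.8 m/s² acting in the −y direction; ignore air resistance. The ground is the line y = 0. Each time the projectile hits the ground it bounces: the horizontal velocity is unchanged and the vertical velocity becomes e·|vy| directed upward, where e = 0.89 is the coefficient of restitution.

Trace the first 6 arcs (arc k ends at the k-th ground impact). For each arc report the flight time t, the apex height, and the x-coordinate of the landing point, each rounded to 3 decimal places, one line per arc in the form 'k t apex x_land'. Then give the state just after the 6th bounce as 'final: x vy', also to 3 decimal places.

1 4.070 23.511 46.562
2 3.899 18.623 91.167
3 3.470 14.751 130.865
4 3.088 11.685 166.197
5 2.749 9.255 197.642
6 2.446 7.331 225.628
final: 225.628 10.669

Arc 1: start y=6.200, vy=18.420 → t=4.070, apex=23.511, x_land=46.562, impact vy=-21.467
  bounce: vy ← 0.89·21.467 = 19.105
Arc 2: start y=0.000, vy=19.105 → t=3.899, apex=18.623, x_land=91.167, impact vy=-19.105
  bounce: vy ← 0.89·19.105 = 17.004
Arc 3: start y=0.000, vy=17.004 → t=3.470, apex=14.751, x_land=130.865, impact vy=-17.004
  bounce: vy ← 0.89·17.004 = 15.133
Arc 4: start y=0.000, vy=15.133 → t=3.088, apex=11.685, x_land=166.197, impact vy=-15.133
  bounce: vy ← 0.89·15.133 = 13.469
Arc 5: start y=0.000, vy=13.469 → t=2.749, apex=9.255, x_land=197.642, impact vy=-13.469
  bounce: vy ← 0.89·13.469 = 11.987
Arc 6: start y=0.000, vy=11.987 → t=2.446, apex=7.331, x_land=225.628, impact vy=-11.987
  bounce: vy ← 0.89·11.987 = 10.669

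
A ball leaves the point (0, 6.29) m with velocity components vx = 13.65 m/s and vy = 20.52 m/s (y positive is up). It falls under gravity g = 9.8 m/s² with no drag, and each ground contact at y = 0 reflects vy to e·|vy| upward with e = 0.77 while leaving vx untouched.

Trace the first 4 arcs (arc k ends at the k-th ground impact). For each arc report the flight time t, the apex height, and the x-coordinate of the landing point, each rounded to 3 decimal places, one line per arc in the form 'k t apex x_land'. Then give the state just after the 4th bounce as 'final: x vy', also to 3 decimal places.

1 4.475 27.773 61.079
2 3.666 16.467 111.125
3 2.823 9.763 149.660
4 2.174 5.789 179.332
final: 179.332 8.202

Arc 1: start y=6.290, vy=20.520 → t=4.475, apex=27.773, x_land=61.079, impact vy=-23.331
  bounce: vy ← 0.77·23.331 = 17.965
Arc 2: start y=0.000, vy=17.965 → t=3.666, apex=16.467, x_land=111.125, impact vy=-17.965
  bounce: vy ← 0.77·17.965 = 13.833
Arc 3: start y=0.000, vy=13.833 → t=2.823, apex=9.763, x_land=149.660, impact vy=-13.833
  bounce: vy ← 0.77·13.833 = 10.652
Arc 4: start y=0.000, vy=10.652 → t=2.174, apex=5.789, x_land=179.332, impact vy=-10.652
  bounce: vy ← 0.77·10.652 = 8.202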